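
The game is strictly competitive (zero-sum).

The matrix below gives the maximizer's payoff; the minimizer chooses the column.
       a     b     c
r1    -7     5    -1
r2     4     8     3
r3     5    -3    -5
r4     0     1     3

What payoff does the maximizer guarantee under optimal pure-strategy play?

Row minima: -7, 3, -5, 0 → the maximizer's maximin is 3.
Column maxima: 5, 8, 3 → the minimizer's minimax is 3.
They coincide at (r2, c), so the value is 3.

3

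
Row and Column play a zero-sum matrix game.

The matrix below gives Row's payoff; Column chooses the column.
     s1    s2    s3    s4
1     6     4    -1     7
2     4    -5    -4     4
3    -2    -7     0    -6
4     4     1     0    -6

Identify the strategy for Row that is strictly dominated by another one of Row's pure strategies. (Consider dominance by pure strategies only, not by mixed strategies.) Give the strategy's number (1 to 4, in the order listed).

2

Compare 2 with 1: 6 > 4, 4 > -5, -1 > -4, 7 > 4.
So 1 strictly dominates 2 for Row; 2 is strictly dominated.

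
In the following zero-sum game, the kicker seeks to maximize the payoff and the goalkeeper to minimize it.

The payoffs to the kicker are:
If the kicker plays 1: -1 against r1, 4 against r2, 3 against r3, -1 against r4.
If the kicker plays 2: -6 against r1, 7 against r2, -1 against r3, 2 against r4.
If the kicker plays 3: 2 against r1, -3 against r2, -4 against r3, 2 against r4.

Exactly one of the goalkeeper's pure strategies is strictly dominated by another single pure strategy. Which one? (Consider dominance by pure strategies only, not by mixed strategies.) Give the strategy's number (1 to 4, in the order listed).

The goalkeeper prefers columns that give the kicker less. Compare r2 with r3: 3 < 4, -1 < 7, -4 < -3.
So r3 strictly dominates r2 for the goalkeeper; r2 is strictly dominated.

2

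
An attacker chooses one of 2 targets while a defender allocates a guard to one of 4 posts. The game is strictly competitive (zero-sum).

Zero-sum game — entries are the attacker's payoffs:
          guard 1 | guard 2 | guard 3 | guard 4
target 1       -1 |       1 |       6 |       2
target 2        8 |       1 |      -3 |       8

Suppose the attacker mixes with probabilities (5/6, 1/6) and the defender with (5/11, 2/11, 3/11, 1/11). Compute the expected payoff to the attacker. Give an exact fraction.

21/11

Against (5/11, 2/11, 3/11, 1/11), each row's expected payoff is target 1: 17/11; target 2: 41/11.
Taking the (5/6, 1/6)-weighted average: (5/6)·(17/11) + (1/6)·(41/11) = 21/11.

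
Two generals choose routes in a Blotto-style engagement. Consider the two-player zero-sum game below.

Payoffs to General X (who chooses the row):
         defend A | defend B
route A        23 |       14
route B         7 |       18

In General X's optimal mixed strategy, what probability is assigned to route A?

Row minima are 14 and 7, so General X's maximin is 14; column maxima are 23 and 18, so General Y's minimax is 18. These differ, so the equilibrium is in mixed strategies.
Let General X play route A with probability p. General Y is indifferent when 23p + 7(1−p) = 14p + 18(1−p), giving p = 11/20.

11/20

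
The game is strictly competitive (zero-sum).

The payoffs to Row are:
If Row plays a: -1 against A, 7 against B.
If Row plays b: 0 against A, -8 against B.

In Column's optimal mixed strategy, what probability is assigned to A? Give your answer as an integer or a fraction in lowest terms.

15/16

Row minima are -1 and -8, so Row's maximin is -1; column maxima are 0 and 7, so Column's minimax is 0. These differ, so the equilibrium is in mixed strategies.
Let Column play A with probability q. Row is indifferent when −q + 7(1−q) = −8(1−q), giving q = 15/16.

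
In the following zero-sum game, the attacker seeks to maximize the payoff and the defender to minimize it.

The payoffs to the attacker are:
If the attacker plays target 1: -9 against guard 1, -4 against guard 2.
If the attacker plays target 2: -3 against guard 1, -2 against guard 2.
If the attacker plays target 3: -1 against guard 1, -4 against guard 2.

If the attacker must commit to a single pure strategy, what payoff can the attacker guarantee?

The worst-case payoff for each row is target 1: -9, target 2: -3, target 3: -4.
The best of these is -3.

-3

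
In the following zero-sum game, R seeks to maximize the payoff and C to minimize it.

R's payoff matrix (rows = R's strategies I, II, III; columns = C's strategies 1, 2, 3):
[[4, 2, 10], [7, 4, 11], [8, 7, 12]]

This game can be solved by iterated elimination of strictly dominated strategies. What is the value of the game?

7

Column 3 is strictly dominated by 1 for C (4<10, 7<11, 8<12); eliminate 3.
Row I is strictly dominated by row II (7>4, 4>2); eliminate I.
Column 1 is strictly dominated by 2 for C (4<7, 7<8); eliminate 1.
Row II is strictly dominated by row III (7>4); eliminate II.
Only (III, 2) remains, with payoff 7.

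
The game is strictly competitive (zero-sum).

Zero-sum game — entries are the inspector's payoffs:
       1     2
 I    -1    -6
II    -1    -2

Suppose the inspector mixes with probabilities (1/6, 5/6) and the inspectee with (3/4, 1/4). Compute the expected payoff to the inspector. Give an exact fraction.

Against (3/4, 1/4), each row's expected payoff is I: -9/4; II: -5/4.
Taking the (1/6, 5/6)-weighted average: (1/6)·(-9/4) + (5/6)·(-5/4) = -17/12.

-17/12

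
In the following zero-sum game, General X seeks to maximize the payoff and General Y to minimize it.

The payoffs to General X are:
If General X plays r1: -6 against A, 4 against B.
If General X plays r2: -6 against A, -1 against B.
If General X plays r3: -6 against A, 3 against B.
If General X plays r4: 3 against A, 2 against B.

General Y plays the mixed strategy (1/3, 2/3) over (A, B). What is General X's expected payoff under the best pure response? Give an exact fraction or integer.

7/3

r1: (-6)·(1/3) + (4)·(2/3) = 2/3.
r2: (-6)·(1/3) + (-1)·(2/3) = -8/3.
r3: (-6)·(1/3) + (3)·(2/3) = 0.
r4: (3)·(1/3) + (2)·(2/3) = 7/3.
The best pure response is r4 with expected payoff 7/3.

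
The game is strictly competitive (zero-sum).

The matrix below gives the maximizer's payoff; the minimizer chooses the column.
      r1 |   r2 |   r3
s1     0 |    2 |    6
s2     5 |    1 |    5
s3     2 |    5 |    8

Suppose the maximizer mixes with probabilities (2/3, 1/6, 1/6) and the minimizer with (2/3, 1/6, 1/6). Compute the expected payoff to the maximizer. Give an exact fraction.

Against (2/3, 1/6, 1/6), each row's expected payoff is s1: 4/3; s2: 13/3; s3: 7/2.
Taking the (2/3, 1/6, 1/6)-weighted average: (2/3)·(4/3) + (1/6)·(13/3) + (1/6)·(7/2) = 79/36.

79/36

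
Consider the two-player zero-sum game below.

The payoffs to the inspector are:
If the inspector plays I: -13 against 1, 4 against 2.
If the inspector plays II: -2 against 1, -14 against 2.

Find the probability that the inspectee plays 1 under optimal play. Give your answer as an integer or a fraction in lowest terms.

Row minima are -13 and -14, so the inspector's maximin is -13; column maxima are -2 and 4, so the inspectee's minimax is -2. These differ, so the equilibrium is in mixed strategies.
Let the inspectee play 1 with probability q. The inspector is indifferent when −13q + 4(1−q) = −2q − 14(1−q), giving q = 18/29.

18/29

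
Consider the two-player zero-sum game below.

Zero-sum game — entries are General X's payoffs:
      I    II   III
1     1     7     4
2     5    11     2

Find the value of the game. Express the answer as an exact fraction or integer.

3

Column II is strictly dominated by I for General Y (it gives General X more in every row).
The remaining 2×2 game on (1, 2) × (I, III) has no saddle point. Let General X play 1 with probability p; indifference gives p + 5(1−p) = 4p + 2(1−p), so p = 1/2.
Similarly General Y's optimal q on I is 1/3, and the value is 1·(1/3) + (4)·(2/3) = 3.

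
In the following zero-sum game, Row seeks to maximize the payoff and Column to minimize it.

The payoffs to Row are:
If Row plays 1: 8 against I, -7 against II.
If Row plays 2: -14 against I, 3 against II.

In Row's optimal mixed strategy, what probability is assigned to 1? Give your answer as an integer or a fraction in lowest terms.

17/32

Row minima are -7 and -14, so Row's maximin is -7; column maxima are 8 and 3, so Column's minimax is 3. These differ, so the equilibrium is in mixed strategies.
Let Row play 1 with probability p. Column is indifferent when 8p − 14(1−p) = −7p + 3(1−p), giving p = 17/32.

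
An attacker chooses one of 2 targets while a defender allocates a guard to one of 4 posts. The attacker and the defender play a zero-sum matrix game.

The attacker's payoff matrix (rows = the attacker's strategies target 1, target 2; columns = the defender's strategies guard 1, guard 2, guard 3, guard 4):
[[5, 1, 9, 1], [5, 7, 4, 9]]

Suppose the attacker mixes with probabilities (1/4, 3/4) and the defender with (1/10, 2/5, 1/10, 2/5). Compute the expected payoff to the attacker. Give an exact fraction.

241/40

Against (1/10, 2/5, 1/10, 2/5), each row's expected payoff is target 1: 11/5; target 2: 73/10.
Taking the (1/4, 3/4)-weighted average: (1/4)·(11/5) + (3/4)·(73/10) = 241/40.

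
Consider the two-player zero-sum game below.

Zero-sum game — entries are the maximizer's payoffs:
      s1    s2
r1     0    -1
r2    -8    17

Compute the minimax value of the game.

-4/13

Row minima are -1 and -8, so the maximizer's maximin is -1; column maxima are 0 and 17, so the minimizer's minimax is 0. These differ, so the equilibrium is in mixed strategies.
Let the maximizer play r1 with probability p. The minimizer is indifferent when −8(1−p) = −p + 17(1−p), giving p = 25/26.
Let the minimizer play s1 with probability q. The maximizer is indifferent when −(1−q) = −8q + 17(1−q), giving q = 9/13.
The value is 0·(9/13) + (-1)·(4/13) = -4/13.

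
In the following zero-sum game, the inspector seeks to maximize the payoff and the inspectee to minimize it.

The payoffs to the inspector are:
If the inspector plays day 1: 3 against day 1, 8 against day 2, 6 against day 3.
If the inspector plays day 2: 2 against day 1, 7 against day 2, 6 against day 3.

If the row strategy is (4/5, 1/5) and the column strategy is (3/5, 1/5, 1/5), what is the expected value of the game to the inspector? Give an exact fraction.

111/25

Against (3/5, 1/5, 1/5), each row's expected payoff is day 1: 23/5; day 2: 19/5.
Taking the (4/5, 1/5)-weighted average: (4/5)·(23/5) + (1/5)·(19/5) = 111/25.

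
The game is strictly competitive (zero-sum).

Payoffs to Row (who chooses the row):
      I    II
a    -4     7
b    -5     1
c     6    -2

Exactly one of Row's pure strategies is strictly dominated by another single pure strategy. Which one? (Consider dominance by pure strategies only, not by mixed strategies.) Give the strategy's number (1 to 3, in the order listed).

Compare b with a: -4 > -5, 7 > 1.
So a strictly dominates b for Row; b is strictly dominated.

2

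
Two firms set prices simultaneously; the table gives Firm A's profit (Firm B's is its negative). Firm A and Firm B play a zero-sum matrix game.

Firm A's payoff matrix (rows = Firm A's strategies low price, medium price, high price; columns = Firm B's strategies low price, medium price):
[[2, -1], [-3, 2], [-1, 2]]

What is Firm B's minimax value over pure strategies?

The worst case (largest entry) in each column is low price: 2, medium price: 2.
The best (smallest) of these is 2.

2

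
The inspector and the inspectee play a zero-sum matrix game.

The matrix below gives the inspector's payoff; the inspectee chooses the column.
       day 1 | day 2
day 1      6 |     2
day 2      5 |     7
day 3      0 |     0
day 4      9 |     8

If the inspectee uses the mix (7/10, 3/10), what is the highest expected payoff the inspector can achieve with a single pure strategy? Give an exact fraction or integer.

day 1: (6)·(7/10) + (2)·(3/10) = 24/5.
day 2: (5)·(7/10) + (7)·(3/10) = 28/5.
day 3: (0)·(7/10) + (0)·(3/10) = 0.
day 4: (9)·(7/10) + (8)·(3/10) = 87/10.
The best pure response is day 4 with expected payoff 87/10.

87/10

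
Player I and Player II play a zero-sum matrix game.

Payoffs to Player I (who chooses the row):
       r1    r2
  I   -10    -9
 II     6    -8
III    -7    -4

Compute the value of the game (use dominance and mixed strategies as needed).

-80/17

Row I is strictly dominated by row III, so Player I never plays it.
The remaining 2×2 game on (II, III) × (r1, r2) has no saddle point. Let Player I play II with probability p; indifference gives 6p − 7(1−p) = −8p − 4(1−p), so p = 3/17.
Similarly Player II's optimal q on r1 is 4/17, and the value is 6·(4/17) + (-8)·(13/17) = -80/17.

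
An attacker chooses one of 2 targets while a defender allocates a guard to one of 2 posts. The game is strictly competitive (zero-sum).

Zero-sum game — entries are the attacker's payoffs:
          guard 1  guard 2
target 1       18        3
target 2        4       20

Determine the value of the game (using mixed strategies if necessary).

348/31

Row minima are 3 and 4, so the attacker's maximin is 4; column maxima are 18 and 20, so the defender's minimax is 18. These differ, so the equilibrium is in mixed strategies.
Let the attacker play target 1 with probability p. The defender is indifferent when 18p + 4(1−p) = 3p + 20(1−p), giving p = 16/31.
Let the defender play guard 1 with probability q. The attacker is indifferent when 18q + 3(1−q) = 4q + 20(1−q), giving q = 17/31.
The value is 18·(17/31) + (3)·(14/31) = 348/31.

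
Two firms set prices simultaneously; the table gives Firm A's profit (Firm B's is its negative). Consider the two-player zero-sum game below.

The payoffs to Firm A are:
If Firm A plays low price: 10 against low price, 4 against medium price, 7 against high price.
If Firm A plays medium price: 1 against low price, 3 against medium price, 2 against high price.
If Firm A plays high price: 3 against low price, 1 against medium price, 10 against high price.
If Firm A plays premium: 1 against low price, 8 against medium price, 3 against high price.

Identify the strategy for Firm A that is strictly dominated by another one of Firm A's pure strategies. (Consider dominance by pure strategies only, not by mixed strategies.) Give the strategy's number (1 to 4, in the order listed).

Compare medium price with low price: 10 > 1, 4 > 3, 7 > 2.
So low price strictly dominates medium price for Firm A; medium price is strictly dominated.

2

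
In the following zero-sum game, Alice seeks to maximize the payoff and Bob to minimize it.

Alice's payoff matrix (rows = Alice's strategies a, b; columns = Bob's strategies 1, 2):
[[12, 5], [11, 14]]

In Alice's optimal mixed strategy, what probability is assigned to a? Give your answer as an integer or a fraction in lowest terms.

Row minima are 5 and 11, so Alice's maximin is 11; column maxima are 12 and 14, so Bob's minimax is 12. These differ, so the equilibrium is in mixed strategies.
Let Alice play a with probability p. Bob is indifferent when 12p + 11(1−p) = 5p + 14(1−p), giving p = 3/10.

3/10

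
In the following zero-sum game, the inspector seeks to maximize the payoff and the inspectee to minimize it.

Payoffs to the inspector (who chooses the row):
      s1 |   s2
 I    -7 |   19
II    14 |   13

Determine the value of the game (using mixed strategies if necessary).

119/9

Row minima are -7 and 13, so the inspector's maximin is 13; column maxima are 14 and 19, so the inspectee's minimax is 14. These differ, so the equilibrium is in mixed strategies.
Let the inspector play I with probability p. The inspectee is indifferent when −7p + 14(1−p) = 19p + 13(1−p), giving p = 1/27.
Let the inspectee play s1 with probability q. The inspector is indifferent when −7q + 19(1−q) = 14q + 13(1−q), giving q = 2/9.
The value is -7·(2/9) + (19)·(7/9) = 119/9.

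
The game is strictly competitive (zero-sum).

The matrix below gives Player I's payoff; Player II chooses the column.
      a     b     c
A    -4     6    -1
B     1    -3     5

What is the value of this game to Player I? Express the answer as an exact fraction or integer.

Column c is strictly dominated by a for Player II (it gives Player I more in every row).
The remaining 2×2 game on (A, B) × (a, b) has no saddle point. Let Player I play A with probability p; indifference gives −4p + (1−p) = 6p − 3(1−p), so p = 2/7.
Similarly Player II's optimal q on a is 9/14, and the value is -4·(9/14) + (6)·(5/14) = -3/7.

-3/7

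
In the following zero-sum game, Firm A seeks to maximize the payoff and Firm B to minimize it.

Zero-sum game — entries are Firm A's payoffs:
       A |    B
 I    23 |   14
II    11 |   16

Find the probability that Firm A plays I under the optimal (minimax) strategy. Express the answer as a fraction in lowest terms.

5/14

Row minima are 14 and 11, so Firm A's maximin is 14; column maxima are 23 and 16, so Firm B's minimax is 16. These differ, so the equilibrium is in mixed strategies.
Let Firm A play I with probability p. Firm B is indifferent when 23p + 11(1−p) = 14p + 16(1−p), giving p = 5/14.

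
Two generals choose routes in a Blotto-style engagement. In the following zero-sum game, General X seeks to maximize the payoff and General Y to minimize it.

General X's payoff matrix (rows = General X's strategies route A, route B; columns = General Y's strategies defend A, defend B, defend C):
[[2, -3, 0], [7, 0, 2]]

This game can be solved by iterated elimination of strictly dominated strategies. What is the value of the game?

0

Row route A is strictly dominated by row route B (7>2, 0>-3, 2>0); eliminate route A.
Column defend C is strictly dominated by defend B for General Y (0<2); eliminate defend C.
Column defend A is strictly dominated by defend B for General Y (0<7); eliminate defend A.
Only (route B, defend B) remains, with payoff 0.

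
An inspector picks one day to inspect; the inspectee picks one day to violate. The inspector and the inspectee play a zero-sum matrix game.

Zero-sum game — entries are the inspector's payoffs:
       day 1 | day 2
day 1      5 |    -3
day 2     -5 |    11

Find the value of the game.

Row minima are -3 and -5, so the inspector's maximin is -3; column maxima are 5 and 11, so the inspectee's minimax is 5. These differ, so the equilibrium is in mixed strategies.
Let the inspector play day 1 with probability p. The inspectee is indifferent when 5p − 5(1−p) = −3p + 11(1−p), giving p = 2/3.
Let the inspectee play day 1 with probability q. The inspector is indifferent when 5q − 3(1−q) = −5q + 11(1−q), giving q = 7/12.
The value is 5·(7/12) + (-3)·(5/12) = 5/3.

5/3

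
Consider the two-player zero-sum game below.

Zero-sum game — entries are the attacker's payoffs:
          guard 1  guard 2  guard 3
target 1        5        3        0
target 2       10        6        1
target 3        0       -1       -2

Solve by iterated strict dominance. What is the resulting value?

1

Row target 3 is strictly dominated by row target 1 (5>0, 3>-1, 0>-2); eliminate target 3.
Row target 1 is strictly dominated by row target 2 (10>5, 6>3, 1>0); eliminate target 1.
Column guard 2 is strictly dominated by guard 3 for the defender (1<6); eliminate guard 2.
Column guard 1 is strictly dominated by guard 3 for the defender (1<10); eliminate guard 1.
Only (target 2, guard 3) remains, with payoff 1.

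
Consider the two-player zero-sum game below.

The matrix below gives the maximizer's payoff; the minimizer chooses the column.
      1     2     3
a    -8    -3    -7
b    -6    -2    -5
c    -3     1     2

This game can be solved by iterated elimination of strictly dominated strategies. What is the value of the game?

-3

Column 2 is strictly dominated by 1 for the minimizer (-8<-3, -6<-2, -3<1); eliminate 2.
Row b is strictly dominated by row c (-3>-6, 2>-5); eliminate b.
Column 3 is strictly dominated by 1 for the minimizer (-8<-7, -3<2); eliminate 3.
Row a is strictly dominated by row c (-3>-8); eliminate a.
Only (c, 1) remains, with payoff -3.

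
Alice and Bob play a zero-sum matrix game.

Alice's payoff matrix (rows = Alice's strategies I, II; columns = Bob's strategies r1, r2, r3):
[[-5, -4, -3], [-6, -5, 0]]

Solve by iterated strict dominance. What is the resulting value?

Column r2 is strictly dominated by r1 for Bob (-5<-4, -6<-5); eliminate r2.
Column r3 is strictly dominated by r1 for Bob (-5<-3, -6<0); eliminate r3.
Row II is strictly dominated by row I (-5>-6); eliminate II.
Only (I, r1) remains, with payoff -5.

-5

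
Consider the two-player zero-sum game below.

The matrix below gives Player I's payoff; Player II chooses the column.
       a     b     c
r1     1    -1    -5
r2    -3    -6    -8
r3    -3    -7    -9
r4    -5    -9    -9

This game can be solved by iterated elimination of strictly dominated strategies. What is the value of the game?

Row r3 is strictly dominated by row r1 (1>-3, -1>-7, -5>-9); eliminate r3.
Column a is strictly dominated by b for Player II (-1<1, -6<-3, -9<-5); eliminate a.
Row r4 is strictly dominated by row r1 (-1>-9, -5>-9); eliminate r4.
Column b is strictly dominated by c for Player II (-5<-1, -8<-6); eliminate b.
Row r2 is strictly dominated by row r1 (-5>-8); eliminate r2.
Only (r1, c) remains, with payoff -5.

-5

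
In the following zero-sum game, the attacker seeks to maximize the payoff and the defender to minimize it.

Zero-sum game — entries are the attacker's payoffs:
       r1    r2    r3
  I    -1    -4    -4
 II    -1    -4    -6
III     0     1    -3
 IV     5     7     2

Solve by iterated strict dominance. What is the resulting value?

Row II is strictly dominated by row III (0>-1, 1>-4, -3>-6); eliminate II.
Column r1 is strictly dominated by r3 for the defender (-4<-1, -3<0, 2<5); eliminate r1.
Row III is strictly dominated by row IV (7>1, 2>-3); eliminate III.
Row I is strictly dominated by row IV (7>-4, 2>-4); eliminate I.
Column r2 is strictly dominated by r3 for the defender (2<7); eliminate r2.
Only (IV, r3) remains, with payoff 2.

2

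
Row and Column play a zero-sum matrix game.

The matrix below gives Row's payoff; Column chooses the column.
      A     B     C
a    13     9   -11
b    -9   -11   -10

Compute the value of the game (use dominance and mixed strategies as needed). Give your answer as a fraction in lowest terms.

Column A is strictly dominated by B for Column (it gives Row more in every row).
The remaining 2×2 game on (a, b) × (B, C) has no saddle point. Let Row play a with probability p; indifference gives 9p − 11(1−p) = −11p − 10(1−p), so p = 1/21.
Similarly Column's optimal q on B is 1/21, and the value is 9·(1/21) + (-11)·(20/21) = -211/21.

-211/21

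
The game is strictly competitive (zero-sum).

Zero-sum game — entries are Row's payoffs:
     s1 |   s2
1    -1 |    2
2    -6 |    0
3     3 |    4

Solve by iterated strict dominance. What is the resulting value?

3

Column s2 is strictly dominated by s1 for Column (-1<2, -6<0, 3<4); eliminate s2.
Row 1 is strictly dominated by row 3 (3>-1); eliminate 1.
Row 2 is strictly dominated by row 3 (3>-6); eliminate 2.
Only (3, s1) remains, with payoff 3.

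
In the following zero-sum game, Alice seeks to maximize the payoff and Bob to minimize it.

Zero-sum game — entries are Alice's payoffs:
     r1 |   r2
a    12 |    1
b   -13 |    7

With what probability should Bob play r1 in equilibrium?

Row minima are 1 and -13, so Alice's maximin is 1; column maxima are 12 and 7, so Bob's minimax is 7. These differ, so the equilibrium is in mixed strategies.
Let Bob play r1 with probability q. Alice is indifferent when 12q + (1−q) = −13q + 7(1−q), giving q = 6/31.

6/31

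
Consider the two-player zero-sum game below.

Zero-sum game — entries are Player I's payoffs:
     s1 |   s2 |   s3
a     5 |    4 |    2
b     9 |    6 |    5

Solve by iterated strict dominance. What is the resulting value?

5

Column s1 is strictly dominated by s2 for Player II (4<5, 6<9); eliminate s1.
Column s2 is strictly dominated by s3 for Player II (2<4, 5<6); eliminate s2.
Row a is strictly dominated by row b (5>2); eliminate a.
Only (b, s3) remains, with payoff 5.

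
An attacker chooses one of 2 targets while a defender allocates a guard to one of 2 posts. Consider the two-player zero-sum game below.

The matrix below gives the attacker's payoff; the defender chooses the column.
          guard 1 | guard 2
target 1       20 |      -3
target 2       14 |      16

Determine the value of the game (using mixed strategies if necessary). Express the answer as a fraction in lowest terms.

Row minima are -3 and 14, so the attacker's maximin is 14; column maxima are 20 and 16, so the defender's minimax is 16. These differ, so the equilibrium is in mixed strategies.
Let the attacker play target 1 with probability p. The defender is indifferent when 20p + 14(1−p) = −3p + 16(1−p), giving p = 2/25.
Let the defender play guard 1 with probability q. The attacker is indifferent when 20q − 3(1−q) = 14q + 16(1−q), giving q = 19/25.
The value is 20·(19/25) + (-3)·(6/25) = 362/25.

362/25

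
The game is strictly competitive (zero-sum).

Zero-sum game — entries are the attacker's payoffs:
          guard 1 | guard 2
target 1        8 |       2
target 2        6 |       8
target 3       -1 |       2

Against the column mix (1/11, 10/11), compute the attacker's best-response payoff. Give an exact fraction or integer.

86/11

target 1: (8)·(1/11) + (2)·(10/11) = 28/11.
target 2: (6)·(1/11) + (8)·(10/11) = 86/11.
target 3: (-1)·(1/11) + (2)·(10/11) = 19/11.
The best pure response is target 2 with expected payoff 86/11.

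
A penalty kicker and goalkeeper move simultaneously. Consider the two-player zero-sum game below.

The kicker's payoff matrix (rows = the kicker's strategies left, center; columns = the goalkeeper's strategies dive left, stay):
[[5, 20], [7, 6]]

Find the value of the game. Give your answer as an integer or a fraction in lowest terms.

55/8

Row minima are 5 and 6, so the kicker's maximin is 6; column maxima are 7 and 20, so the goalkeeper's minimax is 7. These differ, so the equilibrium is in mixed strategies.
Let the kicker play left with probability p. The goalkeeper is indifferent when 5p + 7(1−p) = 20p + 6(1−p), giving p = 1/16.
Let the goalkeeper play dive left with probability q. The kicker is indifferent when 5q + 20(1−q) = 7q + 6(1−q), giving q = 7/8.
The value is 5·(7/8) + (20)·(1/8) = 55/8.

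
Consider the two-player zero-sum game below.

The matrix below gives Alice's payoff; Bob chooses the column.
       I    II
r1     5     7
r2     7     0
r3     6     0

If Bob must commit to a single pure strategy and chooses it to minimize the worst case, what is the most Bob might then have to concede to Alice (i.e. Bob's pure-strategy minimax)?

7

The worst case (largest entry) in each column is I: 7, II: 7.
The best (smallest) of these is 7.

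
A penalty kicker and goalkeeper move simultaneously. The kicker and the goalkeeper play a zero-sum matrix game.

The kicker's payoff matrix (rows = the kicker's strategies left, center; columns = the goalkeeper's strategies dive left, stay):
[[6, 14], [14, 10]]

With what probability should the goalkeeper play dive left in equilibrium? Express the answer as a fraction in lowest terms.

Row minima are 6 and 10, so the kicker's maximin is 10; column maxima are 14 and 14, so the goalkeeper's minimax is 14. These differ, so the equilibrium is in mixed strategies.
Let the goalkeeper play dive left with probability q. The kicker is indifferent when 6q + 14(1−q) = 14q + 10(1−q), giving q = 1/3.

1/3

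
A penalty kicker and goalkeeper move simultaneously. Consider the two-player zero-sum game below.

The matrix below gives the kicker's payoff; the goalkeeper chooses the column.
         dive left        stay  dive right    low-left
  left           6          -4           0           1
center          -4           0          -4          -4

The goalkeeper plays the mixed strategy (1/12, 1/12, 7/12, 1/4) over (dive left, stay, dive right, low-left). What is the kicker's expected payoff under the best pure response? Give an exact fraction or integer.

left: (6)·(1/12) + (-4)·(1/12) + (0)·(7/12) + (1)·(1/4) = 5/12.
center: (-4)·(1/12) + (0)·(1/12) + (-4)·(7/12) + (-4)·(1/4) = -11/3.
The best pure response is left with expected payoff 5/12.

5/12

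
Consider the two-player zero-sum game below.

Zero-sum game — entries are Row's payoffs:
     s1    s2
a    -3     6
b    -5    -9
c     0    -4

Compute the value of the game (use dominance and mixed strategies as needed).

Row b is strictly dominated by row c, so Row never plays it.
The remaining 2×2 game on (a, c) × (s1, s2) has no saddle point. Let Row play a with probability p; indifference gives −3p = 6p − 4(1−p), so p = 4/13.
Similarly Column's optimal q on s1 is 10/13, and the value is -3·(10/13) + (6)·(3/13) = -12/13.

-12/13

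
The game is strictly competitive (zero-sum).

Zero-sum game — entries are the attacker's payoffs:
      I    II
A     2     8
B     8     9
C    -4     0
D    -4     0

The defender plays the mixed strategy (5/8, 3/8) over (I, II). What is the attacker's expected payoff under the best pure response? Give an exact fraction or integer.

67/8

A: (2)·(5/8) + (8)·(3/8) = 17/4.
B: (8)·(5/8) + (9)·(3/8) = 67/8.
C: (-4)·(5/8) + (0)·(3/8) = -5/2.
D: (-4)·(5/8) + (0)·(3/8) = -5/2.
The best pure response is B with expected payoff 67/8.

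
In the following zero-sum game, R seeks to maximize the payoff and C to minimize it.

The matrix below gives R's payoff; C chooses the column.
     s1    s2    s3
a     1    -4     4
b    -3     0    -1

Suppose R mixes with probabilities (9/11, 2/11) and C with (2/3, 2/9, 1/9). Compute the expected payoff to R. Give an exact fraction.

Against (2/3, 2/9, 1/9), each row's expected payoff is a: 2/9; b: -19/9.
Taking the (9/11, 2/11)-weighted average: (9/11)·(2/9) + (2/11)·(-19/9) = -20/99.

-20/99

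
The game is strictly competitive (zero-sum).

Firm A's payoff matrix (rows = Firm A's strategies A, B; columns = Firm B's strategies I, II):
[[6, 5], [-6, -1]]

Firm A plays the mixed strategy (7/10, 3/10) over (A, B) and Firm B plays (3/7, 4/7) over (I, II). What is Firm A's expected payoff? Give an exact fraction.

20/7

Against (3/7, 4/7), each row's expected payoff is A: 38/7; B: -22/7.
Taking the (7/10, 3/10)-weighted average: (7/10)·(38/7) + (3/10)·(-22/7) = 20/7.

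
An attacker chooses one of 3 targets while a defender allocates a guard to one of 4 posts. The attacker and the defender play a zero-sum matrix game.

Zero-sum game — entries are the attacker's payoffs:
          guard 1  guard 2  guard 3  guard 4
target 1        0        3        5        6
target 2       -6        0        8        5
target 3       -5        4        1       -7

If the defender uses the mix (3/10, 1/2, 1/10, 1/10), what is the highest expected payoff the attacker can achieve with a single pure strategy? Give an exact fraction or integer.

13/5

target 1: (0)·(3/10) + (3)·(1/2) + (5)·(1/10) + (6)·(1/10) = 13/5.
target 2: (-6)·(3/10) + (0)·(1/2) + (8)·(1/10) + (5)·(1/10) = -1/2.
target 3: (-5)·(3/10) + (4)·(1/2) + (1)·(1/10) + (-7)·(1/10) = -1/10.
The best pure response is target 1 with expected payoff 13/5.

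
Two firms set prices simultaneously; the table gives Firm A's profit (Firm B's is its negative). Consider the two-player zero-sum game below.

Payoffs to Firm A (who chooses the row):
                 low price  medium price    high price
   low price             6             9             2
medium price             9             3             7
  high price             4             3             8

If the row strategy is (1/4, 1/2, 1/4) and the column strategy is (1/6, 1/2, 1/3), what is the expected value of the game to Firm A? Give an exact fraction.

65/12

Against (1/6, 1/2, 1/3), each row's expected payoff is low price: 37/6; medium price: 16/3; high price: 29/6.
Taking the (1/4, 1/2, 1/4)-weighted average: (1/4)·(37/6) + (1/2)·(16/3) + (1/4)·(29/6) = 65/12.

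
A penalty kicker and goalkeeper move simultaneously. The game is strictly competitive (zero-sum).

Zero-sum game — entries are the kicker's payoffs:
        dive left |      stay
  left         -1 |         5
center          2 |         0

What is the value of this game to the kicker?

5/4

Row minima are -1 and 0, so the kicker's maximin is 0; column maxima are 2 and 5, so the goalkeeper's minimax is 2. These differ, so the equilibrium is in mixed strategies.
Let the kicker play left with probability p. The goalkeeper is indifferent when −p + 2(1−p) = 5p, giving p = 1/4.
Let the goalkeeper play dive left with probability q. The kicker is indifferent when −q + 5(1−q) = 2q, giving q = 5/8.
The value is -1·(5/8) + (5)·(3/8) = 5/4.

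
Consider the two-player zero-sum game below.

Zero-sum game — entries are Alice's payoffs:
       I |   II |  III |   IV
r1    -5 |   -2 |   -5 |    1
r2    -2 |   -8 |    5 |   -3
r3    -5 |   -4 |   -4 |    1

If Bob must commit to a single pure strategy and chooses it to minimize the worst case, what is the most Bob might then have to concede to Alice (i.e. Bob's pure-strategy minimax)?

The worst case (largest entry) in each column is I: -2, II: -2, III: 5, IV: 1.
The best (smallest) of these is -2.

-2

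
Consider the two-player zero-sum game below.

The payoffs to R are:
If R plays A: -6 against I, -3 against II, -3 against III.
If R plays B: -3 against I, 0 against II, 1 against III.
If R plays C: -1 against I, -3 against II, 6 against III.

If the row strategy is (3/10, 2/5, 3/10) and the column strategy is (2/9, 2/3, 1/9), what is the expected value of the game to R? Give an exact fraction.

Against (2/9, 2/3, 1/9), each row's expected payoff is A: -11/3; B: -5/9; C: -14/9.
Taking the (3/10, 2/5, 3/10)-weighted average: (3/10)·(-11/3) + (2/5)·(-5/9) + (3/10)·(-14/9) = -161/90.

-161/90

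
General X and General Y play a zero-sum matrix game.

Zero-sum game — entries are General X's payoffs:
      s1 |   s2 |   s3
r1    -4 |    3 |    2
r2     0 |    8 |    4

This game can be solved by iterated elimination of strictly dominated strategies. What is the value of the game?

Row r1 is strictly dominated by row r2 (0>-4, 8>3, 4>2); eliminate r1.
Column s2 is strictly dominated by s1 for General Y (0<8); eliminate s2.
Column s3 is strictly dominated by s1 for General Y (0<4); eliminate s3.
Only (r2, s1) remains, with payoff 0.

0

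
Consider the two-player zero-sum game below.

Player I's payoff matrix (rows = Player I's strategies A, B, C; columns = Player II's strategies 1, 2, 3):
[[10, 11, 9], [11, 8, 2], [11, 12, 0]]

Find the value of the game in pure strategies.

Row minima: 9, 2, 0 → Player I's maximin is 9.
Column maxima: 11, 12, 9 → Player II's minimax is 9.
They coincide at (A, 3), so the value is 9.

9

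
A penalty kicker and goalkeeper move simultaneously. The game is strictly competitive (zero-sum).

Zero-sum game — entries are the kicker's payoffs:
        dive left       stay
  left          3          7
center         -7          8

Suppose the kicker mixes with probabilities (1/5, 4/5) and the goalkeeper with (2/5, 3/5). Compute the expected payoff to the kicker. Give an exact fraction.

67/25

Against (2/5, 3/5), each row's expected payoff is left: 27/5; center: 2.
Taking the (1/5, 4/5)-weighted average: (1/5)·(27/5) + (4/5)·(2) = 67/25.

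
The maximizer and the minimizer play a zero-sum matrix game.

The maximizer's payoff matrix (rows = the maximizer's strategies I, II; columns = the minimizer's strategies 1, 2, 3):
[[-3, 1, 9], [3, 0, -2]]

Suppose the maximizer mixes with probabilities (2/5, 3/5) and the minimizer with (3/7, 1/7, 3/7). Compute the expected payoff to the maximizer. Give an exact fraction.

47/35

Against (3/7, 1/7, 3/7), each row's expected payoff is I: 19/7; II: 3/7.
Taking the (2/5, 3/5)-weighted average: (2/5)·(19/7) + (3/5)·(3/7) = 47/35.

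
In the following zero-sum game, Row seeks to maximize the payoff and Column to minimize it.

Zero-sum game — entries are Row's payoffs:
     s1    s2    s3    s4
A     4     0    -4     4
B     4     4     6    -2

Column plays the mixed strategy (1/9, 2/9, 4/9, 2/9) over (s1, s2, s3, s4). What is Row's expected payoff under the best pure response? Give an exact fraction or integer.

A: (4)·(1/9) + (0)·(2/9) + (-4)·(4/9) + (4)·(2/9) = -4/9.
B: (4)·(1/9) + (4)·(2/9) + (6)·(4/9) + (-2)·(2/9) = 32/9.
The best pure response is B with expected payoff 32/9.

32/9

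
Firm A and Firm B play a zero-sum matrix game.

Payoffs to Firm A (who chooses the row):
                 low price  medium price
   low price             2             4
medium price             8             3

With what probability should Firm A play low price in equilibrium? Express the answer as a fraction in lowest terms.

Row minima are 2 and 3, so Firm A's maximin is 3; column maxima are 8 and 4, so Firm B's minimax is 4. These differ, so the equilibrium is in mixed strategies.
Let Firm A play low price with probability p. Firm B is indifferent when 2p + 8(1−p) = 4p + 3(1−p), giving p = 5/7.

5/7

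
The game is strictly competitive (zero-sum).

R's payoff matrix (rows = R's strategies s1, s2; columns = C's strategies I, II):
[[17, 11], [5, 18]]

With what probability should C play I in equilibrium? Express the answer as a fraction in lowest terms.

7/19

Row minima are 11 and 5, so R's maximin is 11; column maxima are 17 and 18, so C's minimax is 17. These differ, so the equilibrium is in mixed strategies.
Let C play I with probability q. R is indifferent when 17q + 11(1−q) = 5q + 18(1−q), giving q = 7/19.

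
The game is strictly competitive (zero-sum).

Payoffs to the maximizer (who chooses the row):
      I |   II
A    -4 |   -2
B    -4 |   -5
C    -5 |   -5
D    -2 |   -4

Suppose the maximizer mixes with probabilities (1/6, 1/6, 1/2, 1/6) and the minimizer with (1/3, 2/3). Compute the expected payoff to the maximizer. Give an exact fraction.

-77/18

Against (1/3, 2/3), each row's expected payoff is A: -8/3; B: -14/3; C: -5; D: -10/3.
Taking the (1/6, 1/6, 1/2, 1/6)-weighted average: (1/6)·(-8/3) + (1/6)·(-14/3) + (1/2)·(-5) + (1/6)·(-10/3) = -77/18.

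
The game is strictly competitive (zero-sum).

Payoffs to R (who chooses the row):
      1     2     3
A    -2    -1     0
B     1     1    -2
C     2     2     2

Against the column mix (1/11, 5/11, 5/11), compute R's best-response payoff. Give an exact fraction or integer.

A: (-2)·(1/11) + (-1)·(5/11) + (0)·(5/11) = -7/11.
B: (1)·(1/11) + (1)·(5/11) + (-2)·(5/11) = -4/11.
C: (2)·(1/11) + (2)·(5/11) + (2)·(5/11) = 2.
The best pure response is C with expected payoff 2.

2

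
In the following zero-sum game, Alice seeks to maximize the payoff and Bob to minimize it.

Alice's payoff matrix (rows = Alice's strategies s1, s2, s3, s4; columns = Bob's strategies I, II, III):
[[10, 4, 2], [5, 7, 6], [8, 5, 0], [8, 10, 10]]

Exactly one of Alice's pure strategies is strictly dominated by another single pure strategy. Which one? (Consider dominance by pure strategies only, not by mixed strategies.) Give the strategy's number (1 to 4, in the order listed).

Compare s2 with s4: 8 > 5, 10 > 7, 10 > 6.
So s4 strictly dominates s2 for Alice; s2 is strictly dominated.

2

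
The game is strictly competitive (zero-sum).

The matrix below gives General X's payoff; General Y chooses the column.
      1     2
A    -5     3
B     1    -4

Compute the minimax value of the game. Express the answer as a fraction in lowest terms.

Row minima are -5 and -4, so General X's maximin is -4; column maxima are 1 and 3, so General Y's minimax is 1. These differ, so the equilibrium is in mixed strategies.
Let General X play A with probability p. General Y is indifferent when −5p + (1−p) = 3p − 4(1−p), giving p = 5/13.
Let General Y play 1 with probability q. General X is indifferent when −5q + 3(1−q) = q − 4(1−q), giving q = 7/13.
The value is -5·(7/13) + (3)·(6/13) = -17/13.

-17/13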